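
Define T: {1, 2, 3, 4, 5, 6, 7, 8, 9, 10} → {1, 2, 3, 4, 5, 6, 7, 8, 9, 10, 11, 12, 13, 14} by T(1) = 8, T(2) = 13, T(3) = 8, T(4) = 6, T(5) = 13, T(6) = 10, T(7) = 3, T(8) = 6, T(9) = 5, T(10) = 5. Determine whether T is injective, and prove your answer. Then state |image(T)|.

T(1) = 8 = T(3) with 1 ≠ 3, so T is not injective.
The image of T is {3, 5, 6, 8, 10, 13}, which has 6 elements.

6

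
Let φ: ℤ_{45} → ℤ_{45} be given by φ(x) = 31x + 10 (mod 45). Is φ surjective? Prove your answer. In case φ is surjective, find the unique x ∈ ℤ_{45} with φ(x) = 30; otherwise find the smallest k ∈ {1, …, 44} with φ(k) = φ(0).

Since gcd(31, 45) = 1, 31 is invertible modulo 45. Euclid's algorithm: 45 = 1·31 + 14, 31 = 2·14 + 3, 14 = 4·3 + 2, 3 = 1·2 + 1; back-substituting gives 1 = 16·31 − 11·45, so 31⁻¹ ≡ 16 (mod 45).
For any y ∈ ℤ_{45}, x = 16(y − 10) mod 45 satisfies φ(x) = 31·16(y − 10) + 10 ≡ y (since 31·16 ≡ 1 mod 45). So every y has a preimage.
Thus φ is surjective.
Since φ is surjective, we find φ⁻¹(30): we need 31x ≡ 30 − 10 ≡ 20 (mod 45). Using 31⁻¹ = 16: x ≡ 16·20 = 320 = 7·45 + 5, so x = 5.
Check: φ(5) = 31·5 + 10 = 165 = 3·45 + 30 ≡ 30 (mod 45).

5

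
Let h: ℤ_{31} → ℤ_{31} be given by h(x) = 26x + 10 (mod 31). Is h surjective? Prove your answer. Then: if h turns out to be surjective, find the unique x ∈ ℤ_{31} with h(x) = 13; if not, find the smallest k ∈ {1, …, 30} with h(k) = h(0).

Since gcd(26, 31) = 1, 26 is invertible modulo 31. Euclid's algorithm: 31 = 1·26 + 5, 26 = 5·5 + 1; back-substituting gives 1 = 6·26 − 5·31, so 26⁻¹ ≡ 6 (mod 31).
Then y ↦ 6(y − 10) is a two-sided inverse to h, so every y ∈ ℤ_{31} has a preimage.
So h is surjective.
Since h is surjective, we find h⁻¹(13): we need 26x ≡ 13 − 10 ≡ 3 (mod 31). Using 26⁻¹ = 6: x ≡ 6·3 = 18, so x = 18.
Check: h(18) = 26·18 + 10 = 478 = 15·31 + 13 ≡ 13 (mod 31).

18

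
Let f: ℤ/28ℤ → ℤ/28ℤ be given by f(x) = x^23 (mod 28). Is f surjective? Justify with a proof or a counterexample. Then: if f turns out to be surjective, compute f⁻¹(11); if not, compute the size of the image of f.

f(0) = 0^23 = 0.
f(14): Repeated squaring mod 28: 14^1 ≡ 14, 14^2 ≡ 14² = 196 ≡ 0, 14^4 ≡ 0² = 0, 14^8 ≡ 0² = 0, 14^16 ≡ 0² = 0. Since 23 = 16 + 4 + 2 + 1, 14^23 ≡ 0·0·0·14: 0·0 = 0, then 0·0 = 0, then 0·14 = 0. So 14^23 ≡ 0 (mod 28).
So f(0) = f(14) = 0 while 0 ≠ 14, so f is not injective.
A non-injective map from the 28-element set ℤ/28ℤ to itself takes at most 27 distinct values, so it cannot be surjective. So f is not surjective.
Since f is not surjective, we determine |image(f)|. Computing x^23 mod 28 for each x (by repeated squaring, reducing mod 28 at every step), the values f(0), f(1), …, f(27) are: 0, 1, 4, 19, 16, 17, 20, 7, 8, 25, 12, 23, 24, 13, 0, 15, 4, 5, 16, 3, 20, 21, 8, 11, 12, 9, 24, 27.
The distinct values are {0, 1, 3, 4, 5, 7, 8, 9, 11, 12, 13, 15, 16, 17, 19, 20, 21, 23, 24, 25, 27}; there are 21 of them.

21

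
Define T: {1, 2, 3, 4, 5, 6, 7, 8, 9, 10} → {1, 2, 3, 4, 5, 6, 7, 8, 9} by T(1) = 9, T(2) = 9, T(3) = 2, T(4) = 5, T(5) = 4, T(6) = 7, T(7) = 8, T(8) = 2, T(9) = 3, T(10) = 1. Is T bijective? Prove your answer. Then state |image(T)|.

8

T(1) = 9 = T(2) with 1 ≠ 2, so T is not injective, hence not bijective.
The image of T is {1, 2, 3, 4, 5, 7, 8, 9}, which has 8 elements.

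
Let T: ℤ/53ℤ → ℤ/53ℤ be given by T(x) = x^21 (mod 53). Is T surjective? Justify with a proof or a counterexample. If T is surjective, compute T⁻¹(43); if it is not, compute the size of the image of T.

11

Since 53 is prime, the nonzero elements of ℤ/53ℤ form a cyclic group of order 52.
As gcd(21, 52) = 1, raising to the 21st power is a bijection on this group: if s^21 ≡ t^21 then (st^{−1})^21 = 1, and the only element of order dividing gcd(21, 52) = 1 is 1, so s = t.
With T(0) = 0 this makes T injective on all of ℤ/53ℤ, hence bijective (finite equal-size domain and codomain). In particular T is surjective.
Since T is surjective, we find the preimage of 43. The inverse of x ↦ x^21 on (ℤ/53ℤ)^× is x ↦ x^5, because 21·5 = 105 = 2·52 + 1 ≡ 1 (mod 52) and x^{52} = 1 for x ≠ 0 (Fermat). So T⁻¹(43) = 43^5 mod 53.
Repeated squaring mod 53: 43^1 ≡ 43, 43^2 ≡ 43² = 1849 ≡ 47, 43^4 ≡ 47² = 2209 ≡ 36. Since 5 = 4 + 1, 43^5 ≡ 36·43: 36·43 = 1548 ≡ 11. So 43^5 ≡ 11 (mod 53).
Hence T⁻¹(43) = 11.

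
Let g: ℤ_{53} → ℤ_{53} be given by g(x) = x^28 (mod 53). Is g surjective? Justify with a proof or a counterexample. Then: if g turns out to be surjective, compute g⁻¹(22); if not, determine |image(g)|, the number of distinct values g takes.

14

g(2): Repeated squaring mod 53: 2^1 ≡ 2, 2^2 ≡ 2² = 4, 2^4 ≡ 4² = 16, 2^8 ≡ 16² = 256 ≡ 44, 2^16 ≡ 44² = 1936 ≡ 28. Since 28 = 16 + 8 + 4, 2^28 ≡ 28·44·16: 28·44 = 1232 ≡ 13, then 13·16 = 208 ≡ 49. So 2^28 ≡ 49 (mod 53).
g(7): Repeated squaring mod 53: 7^1 ≡ 7, 7^2 ≡ 7² = 49, 7^4 ≡ 49² = 2401 ≡ 16, 7^8 ≡ 16² = 256 ≡ 44, 7^16 ≡ 44² = 1936 ≡ 28. Since 28 = 16 + 8 + 4, 7^28 ≡ 28·44·16: 28·44 = 1232 ≡ 13, then 13·16 = 208 ≡ 49. So 7^28 ≡ 49 (mod 53).
So g(2) = g(7) = 49 while 2 ≠ 7, so g is not injective.
A non-injective map from the 53-element set ℤ_{53} to itself takes at most 52 distinct values, so it cannot be surjective. Thus g is not surjective.
Since g is not surjective, we determine |image(g)|. Computing x^28 mod 53 for each x (by repeated squaring, reducing mod 53 at every step), the values g(0), g(1), …, g(52) are: 0, 1, 49, 44, 16, 28, 36, 49, 42, 28, 47, 15, 15, 10, 16, 13, 44, 24, 47, 10, 24, 36, 46, 1, 46, 42, 13, 13, 42, 46, 1, 46, 36, 24, 10, 47, 24, 44, 13, 16, 10, 15, 15, 47, 28, 42, 49, 36, 28, 16, 44, 49, 1.
The distinct values are {0, 1, 10, 13, 15, 16, 24, 28, 36, 42, 44, 46, 47, 49}; there are 14 of them.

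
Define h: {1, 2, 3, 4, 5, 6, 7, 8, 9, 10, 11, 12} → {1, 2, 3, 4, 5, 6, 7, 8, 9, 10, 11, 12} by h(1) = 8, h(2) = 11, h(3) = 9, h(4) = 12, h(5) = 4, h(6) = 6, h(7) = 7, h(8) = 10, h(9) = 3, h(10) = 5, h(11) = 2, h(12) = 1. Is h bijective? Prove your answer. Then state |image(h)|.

The values 8, 11, 9, 12, 4, 6, 7, 10, 3, 5, 2, 1 are a permutation of {1, 2, 3, 4, 5, 6, 7, 8, 9, 10, 11, 12}: each element appears exactly once.
So h is injective and surjective, hence bijective.
The image of h is {1, 2, 3, 4, 5, 6, 7, 8, 9, 10, 11, 12}, which has 12 elements.

12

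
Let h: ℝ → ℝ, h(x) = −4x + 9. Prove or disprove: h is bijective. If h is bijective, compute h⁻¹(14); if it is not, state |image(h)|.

-5/4

By definition, h is injective when h(x_1) = h(x_2) forces x_1 = x_2.
Suppose h(x_1) = h(x_2). Then −4x_1 + 9 = −4x_2 + 9, therefore −4x_1 = −4x_2, so x_1 = x_2.
For any y ∈ ℝ, x = (y − 9)/(−4) satisfies h(x) = y.
So h is bijective.
Since h is bijective, we compute h⁻¹(14) = (14 − 9)/(−4) = −5/4.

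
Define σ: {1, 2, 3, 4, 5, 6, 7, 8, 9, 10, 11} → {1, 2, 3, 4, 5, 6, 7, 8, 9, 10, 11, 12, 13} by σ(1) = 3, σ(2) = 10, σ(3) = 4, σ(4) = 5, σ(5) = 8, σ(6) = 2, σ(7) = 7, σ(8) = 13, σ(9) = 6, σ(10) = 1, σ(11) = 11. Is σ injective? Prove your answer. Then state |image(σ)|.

The values σ(1), …, σ(11) are 3, 10, 4, 5, 8, 2, 7, 13, 6, 1, 11 — all distinct.
So σ(s) = σ(t) only when s = t, and σ is injective.
The image of σ is {1, 2, 3, 4, 5, 6, 7, 8, 10, 11, 13}, which has 11 elements.

11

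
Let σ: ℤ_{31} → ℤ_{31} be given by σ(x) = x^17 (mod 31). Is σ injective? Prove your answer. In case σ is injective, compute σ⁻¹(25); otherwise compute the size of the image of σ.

5

Since 31 is prime, the nonzero elements of ℤ_{31} form a cyclic group of order 30.
As gcd(17, 30) = 1, raising to the 17th power is a bijection on this group: if u^17 ≡ v^17 then (uv^{−1})^17 = 1, and the only element of order dividing gcd(17, 30) = 1 is 1, so u = v.
With σ(0) = 0 this makes σ injective on all of ℤ_{31}, hence bijective (finite equal-size domain and codomain). In particular σ is injective.
Since σ is injective, we find the preimage of 25. The inverse of x ↦ x^17 on (ℤ_{31})^× is x ↦ x^23, because 17·23 = 391 = 13·30 + 1 ≡ 1 (mod 30) and x^{30} = 1 for x ≠ 0 (Fermat). So σ⁻¹(25) = 25^23 mod 31.
Repeated squaring mod 31: 25^1 ≡ 25, 25^2 ≡ 25² = 625 ≡ 5, 25^4 ≡ 5² = 25, 25^8 ≡ 25² = 625 ≡ 5, 25^16 ≡ 5² = 25. Since 23 = 16 + 4 + 2 + 1, 25^23 ≡ 25·25·5·25: 25·25 = 625 ≡ 5, then 5·5 = 25, then 25·25 = 625 ≡ 5. So 25^23 ≡ 5 (mod 31).
Hence σ⁻¹(25) = 5.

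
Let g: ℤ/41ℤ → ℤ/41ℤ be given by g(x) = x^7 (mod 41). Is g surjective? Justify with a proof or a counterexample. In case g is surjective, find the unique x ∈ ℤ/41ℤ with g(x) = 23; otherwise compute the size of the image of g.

Since 41 is prime, the nonzero elements of ℤ/41ℤ form a cyclic group of order 40.
As gcd(7, 40) = 1, raising to the 7th power is a bijection on this group: if a^7 ≡ b^7 then (ab^{−1})^7 = 1, and the only element of order dividing gcd(7, 40) = 1 is 1, so a = b.
With g(0) = 0 this makes g injective on all of ℤ/41ℤ, hence bijective (finite equal-size domain and codomain). In particular g is surjective.
Since g is surjective, we find the preimage of 23. The inverse of x ↦ x^7 on (ℤ/41ℤ)^× is x ↦ x^23, because 7·23 = 161 = 4·40 + 1 ≡ 1 (mod 40) and x^{40} = 1 for x ≠ 0 (Fermat). So g⁻¹(23) = 23^23 mod 41.
Repeated squaring mod 41: 23^1 ≡ 23, 23^2 ≡ 23² = 529 ≡ 37, 23^4 ≡ 37² = 1369 ≡ 16, 23^8 ≡ 16² = 256 ≡ 10, 23^16 ≡ 10² = 100 ≡ 18. Since 23 = 16 + 4 + 2 + 1, 23^23 ≡ 18·16·37·23: 18·16 = 288 ≡ 1, then 1·37 = 37, then 37·23 = 851 ≡ 31. So 23^23 ≡ 31 (mod 41).
Hence g⁻¹(23) = 31.

31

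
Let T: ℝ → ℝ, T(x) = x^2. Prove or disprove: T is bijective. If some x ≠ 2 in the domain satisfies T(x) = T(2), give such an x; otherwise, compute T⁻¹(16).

-2

T(2) = 4 = (−2)^2 = T(−2) (since 2 is even), with 2 ≠ −2. So T is not injective, hence not bijective.
For the follow-up, such an x exists: taking x = −2 ∈ ℝ gives T(−2) = 4 = T(2) with −2 ≠ 2.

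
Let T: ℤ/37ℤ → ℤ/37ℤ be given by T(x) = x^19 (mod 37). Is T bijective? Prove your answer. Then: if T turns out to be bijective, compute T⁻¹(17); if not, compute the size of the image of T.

20

Since 37 is prime, the nonzero elements of ℤ/37ℤ form a cyclic group of order 36.
As gcd(19, 36) = 1, raising to the 19th power is a bijection on this group: if s^19 ≡ t^19 then (st^{−1})^19 = 1, and the only element of order dividing gcd(19, 36) = 1 is 1, so s = t.
With T(0) = 0 this makes T injective on all of ℤ/37ℤ, hence bijective (finite equal-size domain and codomain). In particular T is bijective.
Since T is bijective, we find the preimage of 17. The inverse of x ↦ x^19 on (ℤ/37ℤ)^× is x ↦ x^19, because 19·19 = 361 = 10·36 + 1 ≡ 1 (mod 36) and x^{36} = 1 for x ≠ 0 (Fermat). So T⁻¹(17) = 17^19 mod 37.
Repeated squaring mod 37: 17^1 ≡ 17, 17^2 ≡ 17² = 289 ≡ 30, 17^4 ≡ 30² = 900 ≡ 12, 17^8 ≡ 12² = 144 ≡ 33, 17^16 ≡ 33² = 1089 ≡ 16. Since 19 = 16 + 2 + 1, 17^19 ≡ 16·30·17: 16·30 = 480 ≡ 36, then 36·17 = 612 ≡ 20. So 17^19 ≡ 20 (mod 37).
Hence T⁻¹(17) = 20.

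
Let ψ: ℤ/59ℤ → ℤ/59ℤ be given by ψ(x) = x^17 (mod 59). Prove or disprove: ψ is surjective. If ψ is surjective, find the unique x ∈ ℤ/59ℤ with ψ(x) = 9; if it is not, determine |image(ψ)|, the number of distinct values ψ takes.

17

Since 59 is prime, the nonzero elements of ℤ/59ℤ form a cyclic group of order 58.
As gcd(17, 58) = 1, raising to the 17th power is a bijection on this group: if s^17 ≡ t^17 then (st^{−1})^17 = 1, and the only element of order dividing gcd(17, 58) = 1 is 1, so s = t.
With ψ(0) = 0 this makes ψ injective on all of ℤ/59ℤ, hence bijective (finite equal-size domain and codomain). In particular ψ is surjective.
Since ψ is surjective, we find the preimage of 9. The inverse of x ↦ x^17 on (ℤ/59ℤ)^× is x ↦ x^41, because 17·41 = 697 = 12·58 + 1 ≡ 1 (mod 58) and x^{58} = 1 for x ≠ 0 (Fermat). So ψ⁻¹(9) = 9^41 mod 59.
Repeated squaring mod 59: 9^1 ≡ 9, 9^2 ≡ 9² = 81 ≡ 22, 9^4 ≡ 22² = 484 ≡ 12, 9^8 ≡ 12² = 144 ≡ 26, 9^16 ≡ 26² = 676 ≡ 27, 9^32 ≡ 27² = 729 ≡ 21. Since 41 = 32 + 8 + 1, 9^41 ≡ 21·26·9: 21·26 = 546 ≡ 15, then 15·9 = 135 ≡ 17. So 9^41 ≡ 17 (mod 59).
Hence ψ⁻¹(9) = 17.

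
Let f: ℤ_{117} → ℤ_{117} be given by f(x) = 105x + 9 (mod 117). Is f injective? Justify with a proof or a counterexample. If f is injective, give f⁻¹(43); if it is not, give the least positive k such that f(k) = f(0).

39

Recall: injectivity means: for all x_1, x_2 in the domain, f(x_1) = f(x_2) implies x_1 = x_2.
We have gcd(105, 117) = 3 > 1. Taking x_1 = 0 and x_2 = 39: f(0) = 9 and f(39) = 105·39 + 9 = 4104 ≡ 9 (mod 117).
So f(0) = f(39) while 0 ≠ 39, thus f is not injective.
Since f is not injective, we find the least positive k with f(k) = f(0): this means 105k ≡ 0 (mod 117), i.e. 117 ∣ 105k. Since gcd(105, 117) = 3, dividing through by 3 this holds exactly when 39 ∣ 35k, and as gcd(35, 39) = 1, exactly when 39 ∣ k.
The smallest positive such k is 39.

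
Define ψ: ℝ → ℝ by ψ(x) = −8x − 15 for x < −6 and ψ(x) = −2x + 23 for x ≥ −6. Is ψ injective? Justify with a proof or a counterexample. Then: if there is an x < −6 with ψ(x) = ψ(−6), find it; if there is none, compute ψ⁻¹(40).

Both pieces are strictly decreasing (slopes −8 and −2), so each is injective on its own interval.
The left piece maps (−∞, −6) onto (33, ∞); the right piece maps [−6, ∞) onto (−∞, 35].
These images overlap. In particular ψ(−6) = 35 (right piece), and solving −8x − 15 = 35 on the left piece gives x = −25/4 < −6.
So ψ(−25/4) = ψ(−6) with −25/4 ≠ −6, and ψ is not injective. This x = −25/4 is the requested value below −6.

-25/4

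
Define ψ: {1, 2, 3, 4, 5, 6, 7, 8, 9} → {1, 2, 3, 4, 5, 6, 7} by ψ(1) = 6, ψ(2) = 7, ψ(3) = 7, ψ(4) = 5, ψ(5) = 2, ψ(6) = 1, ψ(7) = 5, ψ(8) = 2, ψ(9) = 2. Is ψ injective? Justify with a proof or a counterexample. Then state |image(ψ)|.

5

ψ(2) = 7 = ψ(3) with 2 ≠ 3, so ψ is not injective.
The image of ψ is {1, 2, 5, 6, 7}, which has 5 elements.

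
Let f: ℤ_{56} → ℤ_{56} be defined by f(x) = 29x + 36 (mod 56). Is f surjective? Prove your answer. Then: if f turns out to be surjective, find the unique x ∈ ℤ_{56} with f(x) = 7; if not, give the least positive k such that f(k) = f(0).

Recall: f is surjective if every y in the codomain equals f(x) for some x in the domain.
Since gcd(29, 56) = 1, 29 is invertible modulo 56. Euclid's algorithm: 56 = 1·29 + 27, 29 = 1·27 + 2, 27 = 13·2 + 1; back-substituting gives 1 = 29·29 − 15·56, so 29⁻¹ ≡ 29 (mod 56).
For any y ∈ ℤ_{56}, x = 29(y − 36) mod 56 satisfies f(x) = 29·29(y − 36) + 36 ≡ y (since 29·29 ≡ 1 mod 56). So every y has a preimage.
Thus f is surjective.
Since f is surjective, we find f⁻¹(7): we need 29x ≡ 7 − 36 ≡ 27 (mod 56). Using 29⁻¹ = 29: x ≡ 29·27 = 783 = 13·56 + 55, so x = 55.
Check: f(55) = 29·55 + 36 = 1631 = 29·56 + 7 ≡ 7 (mod 56).

55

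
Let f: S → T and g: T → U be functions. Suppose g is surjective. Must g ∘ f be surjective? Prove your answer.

not surjective

No. Take S = {0}, T = U = {0, 1, 2}, f(0) = 0, and g = identity (surjective).
Then (g ∘ f)(0) = 0, and 2 ∈ U has no preimage under g ∘ f, so g ∘ f is not surjective.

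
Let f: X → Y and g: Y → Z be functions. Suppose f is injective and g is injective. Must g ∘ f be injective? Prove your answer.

injective

Suppose (g ∘ f)(a) = (g ∘ f)(b), i.e. g(f(a)) = g(f(b)).
Since g is injective, f(a) = f(b). Since f is injective, a = b. Therefore g ∘ f is injective.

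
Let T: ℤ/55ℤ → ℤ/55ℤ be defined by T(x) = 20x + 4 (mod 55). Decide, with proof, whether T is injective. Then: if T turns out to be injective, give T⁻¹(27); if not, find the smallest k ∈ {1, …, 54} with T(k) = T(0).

We have gcd(20, 55) = 5 > 1. Taking s = 0 and t = 11: T(0) = 4 and T(11) = 20·11 + 4 = 224 ≡ 4 (mod 55).
So T(0) = T(11) while 0 ≠ 11, hence T is not injective.
Since T is not injective, we find the least positive k with T(k) = T(0): this means 20k ≡ 0 (mod 55), i.e. 55 ∣ 20k. Since gcd(20, 55) = 5, dividing through by 5 this holds exactly when 11 ∣ 4k, and as gcd(4, 11) = 1, exactly when 11 ∣ k.
The smallest positive such k is 11.

11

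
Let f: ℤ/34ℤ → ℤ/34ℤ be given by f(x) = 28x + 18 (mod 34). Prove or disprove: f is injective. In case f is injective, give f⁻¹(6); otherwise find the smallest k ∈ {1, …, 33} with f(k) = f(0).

17

We have gcd(28, 34) = 2 > 1. Taking a = 0 and b = 17: f(0) = 18 and f(17) = 28·17 + 18 = 494 ≡ 18 (mod 34).
So f(0) = f(17) while 0 ≠ 17, therefore f is not injective.
Since f is not injective, we find the least positive k with f(k) = f(0): this means 28k ≡ 0 (mod 34), i.e. 34 ∣ 28k. Since gcd(28, 34) = 2, dividing through by 2 this holds exactly when 17 ∣ 14k, and as gcd(14, 17) = 1, exactly when 17 ∣ k.
The smallest positive such k is 17.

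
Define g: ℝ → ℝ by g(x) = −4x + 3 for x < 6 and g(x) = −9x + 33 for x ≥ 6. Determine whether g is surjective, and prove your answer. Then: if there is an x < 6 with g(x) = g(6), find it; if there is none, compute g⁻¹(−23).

Both pieces are strictly decreasing (slopes −4 and −9), so each is injective on its own interval.
The left piece maps (−∞, 6) onto (−21, ∞); the right piece maps [6, ∞) onto (−∞, −21].
These images together cover ℝ, so g is surjective.
Because the two images are disjoint, no x < 6 has g(x) = g(6), so we compute g⁻¹(−23): −23 lies in (−∞, −21], so solve −9x + 33 = −23: x = (−23 − 33)/(−9) = 56/9.

56/9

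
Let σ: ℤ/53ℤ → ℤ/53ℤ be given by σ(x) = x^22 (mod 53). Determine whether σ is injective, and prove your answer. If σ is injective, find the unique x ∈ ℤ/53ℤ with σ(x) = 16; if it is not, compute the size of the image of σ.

27

σ(26): Repeated squaring mod 53: 26^1 ≡ 26, 26^2 ≡ 26² = 676 ≡ 40, 26^4 ≡ 40² = 1600 ≡ 10, 26^8 ≡ 10² = 100 ≡ 47, 26^16 ≡ 47² = 2209 ≡ 36. Since 22 = 16 + 4 + 2, 26^22 ≡ 36·10·40: 36·10 = 360 ≡ 42, then 42·40 = 1680 ≡ 37. So 26^22 ≡ 37 (mod 53).
σ(27): Repeated squaring mod 53: 27^1 ≡ 27, 27^2 ≡ 27² = 729 ≡ 40, 27^4 ≡ 40² = 1600 ≡ 10, 27^8 ≡ 10² = 100 ≡ 47, 27^16 ≡ 47² = 2209 ≡ 36. Since 22 = 16 + 4 + 2, 27^22 ≡ 36·10·40: 36·10 = 360 ≡ 42, then 42·40 = 1680 ≡ 37. So 27^22 ≡ 37 (mod 53).
So σ(26) = σ(27) = 37 while 26 ≠ 27, so σ is not injective.
Since σ is not injective, we determine |image(σ)|. Computing x^22 mod 53 for each x (by repeated squaring, reducing mod 53 at every step), the values σ(0), σ(1), …, σ(52) are: 0, 1, 43, 17, 47, 29, 42, 10, 7, 24, 28, 49, 4, 44, 6, 16, 36, 15, 25, 9, 38, 11, 40, 52, 13, 46, 37, 37, 46, 13, 52, 40, 11, 38, 9, 25, 15, 36, 16, 6, 44, 4, 49, 28, 24, 7, 10, 42, 29, 47, 17, 43, 1.
The distinct values are {0, 1, 4, 6, 7, 9, 10, 11, 13, 15, 16, 17, 24, 25, 28, 29, 36, 37, 38, 40, 42, 43, 44, 46, 47, 49, 52}; there are 27 of them.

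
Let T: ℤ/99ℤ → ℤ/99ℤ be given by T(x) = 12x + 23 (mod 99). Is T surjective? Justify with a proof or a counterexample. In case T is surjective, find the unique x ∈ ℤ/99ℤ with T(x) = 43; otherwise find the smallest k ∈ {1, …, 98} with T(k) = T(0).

33

Since gcd(12, 99) = 3, we have 12x ≡ 0 (mod 3) for all x, so T(x) ≡ 2 (mod 3).
But 0 ≢ 2 (mod 3), so 0 ∈ ℤ/99ℤ has no preimage. So T is not surjective.
Since T is not surjective, we find the least positive k with T(k) = T(0): this means 12k ≡ 0 (mod 99), i.e. 99 ∣ 12k. Since gcd(12, 99) = 3, dividing through by 3 this holds exactly when 33 ∣ 4k, and as gcd(4, 33) = 1, exactly when 33 ∣ k.
The smallest positive such k is 33.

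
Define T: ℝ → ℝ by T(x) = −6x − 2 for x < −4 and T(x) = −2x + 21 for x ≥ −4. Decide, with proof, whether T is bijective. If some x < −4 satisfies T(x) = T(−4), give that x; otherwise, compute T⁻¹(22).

-31/6

Both pieces are strictly decreasing (slopes −6 and −2), so each is injective on its own interval.
The left piece maps (−∞, −4) onto (22, ∞); the right piece maps [−4, ∞) onto (−∞, 29].
These images overlap. In particular T(−4) = 29 (right piece), and solving −6x − 2 = 29 on the left piece gives x = −31/6 < −4.
So T(−31/6) = T(−4) with −31/6 ≠ −4, and T is not injective, hence not bijective. This x = −31/6 is the requested value below −4.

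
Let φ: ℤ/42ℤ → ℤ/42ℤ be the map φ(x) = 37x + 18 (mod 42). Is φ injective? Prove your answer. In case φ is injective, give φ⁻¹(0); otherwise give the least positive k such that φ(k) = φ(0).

If φ(u) = φ(v), then 37u ≡ 37v (mod 42). Because gcd(37, 42) = 1, we may cancel 37 to get u ≡ v (mod 42).
So φ is injective.
We now compute 37⁻¹ mod 42 explicitly. Euclid's algorithm: 42 = 1·37 + 5, 37 = 7·5 + 2, 5 = 2·2 + 1; back-substituting gives 1 = 25·37 − 22·42, so 37⁻¹ ≡ 25 (mod 42).
Since φ is injective, we find φ⁻¹(0): we need 37x ≡ 0 − 18 ≡ 24 (mod 42). Using 37⁻¹ = 25: x ≡ 25·24 = 600 = 14·42 + 12, so x = 12.
Check: φ(12) = 37·12 + 18 = 462 = 11·42 + 0 ≡ 0 (mod 42).

12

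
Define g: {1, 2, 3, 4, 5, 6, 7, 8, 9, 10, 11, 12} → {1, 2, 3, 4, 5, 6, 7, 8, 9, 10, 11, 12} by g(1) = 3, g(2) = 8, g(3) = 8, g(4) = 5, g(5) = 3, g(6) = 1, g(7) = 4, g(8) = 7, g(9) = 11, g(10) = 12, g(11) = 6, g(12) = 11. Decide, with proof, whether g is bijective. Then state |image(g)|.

9

g(2) = 8 = g(3) with 2 ≠ 3, so g is not injective, hence not bijective.
The image of g is {1, 3, 4, 5, 6, 7, 8, 11, 12}, which has 9 elements.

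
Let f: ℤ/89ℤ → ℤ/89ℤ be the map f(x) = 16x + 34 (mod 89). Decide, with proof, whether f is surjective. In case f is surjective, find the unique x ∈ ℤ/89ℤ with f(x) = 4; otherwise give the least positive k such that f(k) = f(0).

76

Since gcd(16, 89) = 1, 16 is invertible modulo 89. Euclid's algorithm: 89 = 5·16 + 9, 16 = 1·9 + 7, 9 = 1·7 + 2, 7 = 3·2 + 1; back-substituting gives 1 = 39·16 − 7·89, so 16⁻¹ ≡ 39 (mod 89).
For any y ∈ ℤ/89ℤ, x = 39(y − 34) mod 89 satisfies f(x) = 16·39(y − 34) + 34 ≡ y (since 16·39 ≡ 1 mod 89). So every y has a preimage.
Hence f is surjective.
Since f is surjective, we compute f⁻¹(4): solve 16x + 34 ≡ 4 (mod 89), i.e. 16x ≡ 59 (mod 89).
Multiplying by 16⁻¹ = 39 gives x ≡ 39·59 = 2301 = 25·89 + 76 ≡ 76 (mod 89).
Check: f(76) = 16·76 + 34 = 1250 = 14·89 + 4 ≡ 4 (mod 89).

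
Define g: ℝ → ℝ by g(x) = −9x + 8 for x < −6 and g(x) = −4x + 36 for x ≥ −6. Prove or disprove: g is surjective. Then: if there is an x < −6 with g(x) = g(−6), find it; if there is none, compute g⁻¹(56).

Both pieces are strictly decreasing (slopes −9 and −4), so each is injective on its own interval.
The left piece maps (−∞, −6) onto (62, ∞); the right piece maps [−6, ∞) onto (−∞, 60].
The union (62, ∞) ∪ (−∞, 60] omits the interval between 62 and 60; in particular 62 has no preimage. So g is not surjective.
Because the two images are disjoint, no x < −6 has g(x) = g(−6), so we compute g⁻¹(56): 56 lies in (−∞, 60], so solve −4x + 36 = 56: x = (56 − 36)/(−4) = −5.

-5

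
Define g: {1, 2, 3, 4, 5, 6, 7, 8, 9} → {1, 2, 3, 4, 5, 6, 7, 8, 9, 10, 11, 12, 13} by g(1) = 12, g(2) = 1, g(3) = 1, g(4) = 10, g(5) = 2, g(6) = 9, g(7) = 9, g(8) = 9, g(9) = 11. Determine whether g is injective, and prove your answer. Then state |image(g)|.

6

g(2) = 1 = g(3) with 2 ≠ 3, so g is not injective.
The image of g is {1, 2, 9, 10, 11, 12}, which has 6 elements.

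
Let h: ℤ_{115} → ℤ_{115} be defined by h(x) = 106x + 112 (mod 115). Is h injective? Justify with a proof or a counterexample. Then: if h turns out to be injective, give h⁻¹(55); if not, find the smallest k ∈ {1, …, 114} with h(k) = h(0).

83

If h(u) = h(v), then 106u ≡ 106v (mod 115). Because gcd(106, 115) = 1, we may cancel 106 to get u ≡ v (mod 115).
Thus h is injective.
We now compute 106⁻¹ mod 115 explicitly. Euclid's algorithm: 115 = 1·106 + 9, 106 = 11·9 + 7, 9 = 1·7 + 2, 7 = 3·2 + 1; back-substituting gives 1 = 51·106 − 47·115, so 106⁻¹ ≡ 51 (mod 115).
Since h is injective, we compute h⁻¹(55): solve 106x + 112 ≡ 55 (mod 115), i.e. 106x ≡ 58 (mod 115).
Multiplying by 106⁻¹ = 51 gives x ≡ 51·58 = 2958 = 25·115 + 83 ≡ 83 (mod 115).
Check: h(83) = 106·83 + 112 = 8910 = 77·115 + 55 ≡ 55 (mod 115).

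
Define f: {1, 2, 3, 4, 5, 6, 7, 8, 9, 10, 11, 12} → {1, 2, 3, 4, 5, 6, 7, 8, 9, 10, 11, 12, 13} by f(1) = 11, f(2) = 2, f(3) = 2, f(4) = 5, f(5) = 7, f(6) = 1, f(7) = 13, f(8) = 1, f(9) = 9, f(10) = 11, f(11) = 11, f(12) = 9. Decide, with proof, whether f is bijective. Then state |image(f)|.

7

f(2) = 2 = f(3) with 2 ≠ 3, so f is not injective, hence not bijective.
The image of f is {1, 2, 5, 7, 9, 11, 13}, which has 7 elements.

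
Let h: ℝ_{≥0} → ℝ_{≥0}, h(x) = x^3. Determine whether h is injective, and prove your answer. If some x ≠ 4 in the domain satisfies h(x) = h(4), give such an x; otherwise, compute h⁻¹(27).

On ℝ_{≥0}, x ↦ x^3 is strictly increasing, so h(x_1) = h(x_2) forces x_1 = x_2. So h is injective.
Since x ↦ x^3 is strictly increasing on ℝ_{≥0}, it is injective there, so no x ≠ 4 in the domain has h(x) = h(4). We therefore compute h⁻¹(27) = 27^{1/3} = 3 (indeed 3^3 = 27).

3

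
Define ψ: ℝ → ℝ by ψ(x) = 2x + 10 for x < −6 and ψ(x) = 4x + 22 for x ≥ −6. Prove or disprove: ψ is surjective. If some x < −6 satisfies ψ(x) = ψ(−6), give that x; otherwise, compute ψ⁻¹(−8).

Both pieces are strictly increasing (slopes 2 and 4), so each is injective on its own interval.
The left piece maps (−∞, −6) onto (−∞, −2); the right piece maps [−6, ∞) onto [−2, ∞).
These images together cover ℝ, so ψ is surjective.
Because the two images are disjoint, no x < −6 has ψ(x) = ψ(−6), so we compute ψ⁻¹(−8): −8 lies in (−∞, −2), so solve 2x + 10 = −8: x = (−8 − 10)/2 = −9.

-9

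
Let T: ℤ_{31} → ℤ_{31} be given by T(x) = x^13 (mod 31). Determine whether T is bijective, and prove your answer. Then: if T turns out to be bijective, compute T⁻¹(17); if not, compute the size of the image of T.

Since 31 is prime, the nonzero elements of ℤ_{31} form a cyclic group of order 30.
As gcd(13, 30) = 1, raising to the 13th power is a bijection on this group: if u^13 ≡ v^13 then (uv^{−1})^13 = 1, and the only element of order dividing gcd(13, 30) = 1 is 1, so u = v.
With T(0) = 0 this makes T injective on all of ℤ_{31}, hence bijective (finite equal-size domain and codomain). In particular T is bijective.
Since T is bijective, we find the preimage of 17. The inverse of x ↦ x^13 on (ℤ_{31})^× is x ↦ x^7, because 13·7 = 91 = 3·30 + 1 ≡ 1 (mod 30) and x^{30} = 1 for x ≠ 0 (Fermat). So T⁻¹(17) = 17^7 mod 31.
Repeated squaring mod 31: 17^1 ≡ 17, 17^2 ≡ 17² = 289 ≡ 10, 17^4 ≡ 10² = 100 ≡ 7. Since 7 = 4 + 2 + 1, 17^7 ≡ 7·10·17: 7·10 = 70 ≡ 8, then 8·17 = 136 ≡ 12. So 17^7 ≡ 12 (mod 31).
Hence T⁻¹(17) = 12.

12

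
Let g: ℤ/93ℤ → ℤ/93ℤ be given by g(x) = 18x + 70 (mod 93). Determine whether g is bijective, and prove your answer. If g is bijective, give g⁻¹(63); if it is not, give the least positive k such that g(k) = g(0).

We have gcd(18, 93) = 3 > 1. Taking s = 0 and t = 31: g(0) = 70 and g(31) = 18·31 + 70 = 628 ≡ 70 (mod 93).
So g(0) = g(31) while 0 ≠ 31, hence g is not injective, hence not bijective.
Since g is not bijective, we find the least positive k with g(k) = g(0): this means 18k ≡ 0 (mod 93), i.e. 93 ∣ 18k. Since gcd(18, 93) = 3, dividing through by 3 this holds exactly when 31 ∣ 6k, and as gcd(6, 31) = 1, exactly when 31 ∣ k.
The smallest positive such k is 31.

31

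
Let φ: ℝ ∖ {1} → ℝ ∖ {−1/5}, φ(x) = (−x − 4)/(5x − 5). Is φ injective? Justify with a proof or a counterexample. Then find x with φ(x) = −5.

Suppose φ(u) = φ(v). Cross-multiplying: (−u − 4)(5v − 5) = (−v − 4)(5u − 5).
Expanding both sides and cancelling the symmetric terms leaves 25·(u − v) = 0. Since 25 ≠ 0, u = v. Thus φ is injective.
Solving φ(x) = −5: cross-multiplying gives −x − 4 = −5(5x − 5), which rearranges to 24x = 29, so x = 29/24.

29/24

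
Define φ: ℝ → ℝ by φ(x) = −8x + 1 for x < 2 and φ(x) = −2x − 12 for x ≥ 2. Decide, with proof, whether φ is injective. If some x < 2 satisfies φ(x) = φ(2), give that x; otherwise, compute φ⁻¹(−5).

3/4

Both pieces are strictly decreasing (slopes −8 and −2), so each is injective on its own interval.
The left piece maps (−∞, 2) onto (−15, ∞); the right piece maps [2, ∞) onto (−∞, −16].
These images are disjoint, so no value is attained by both pieces. Hence φ is injective.
Because the two images are disjoint, no x < 2 has φ(x) = φ(2), so we compute φ⁻¹(−5): −5 lies in (−15, ∞), so solve −8x + 1 = −5: x = (−5 − 1)/(−8) = 3/4.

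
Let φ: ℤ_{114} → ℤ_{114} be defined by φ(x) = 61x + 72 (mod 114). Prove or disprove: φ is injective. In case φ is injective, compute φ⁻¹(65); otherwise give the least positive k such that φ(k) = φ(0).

41

Suppose φ(s) = φ(t) in ℤ_{114}. Then 61s + 72 ≡ 61t + 72 (mod 114), hence 61(s − t) ≡ 0 (mod 114).
Since gcd(61, 114) = 1, 61 is invertible modulo 114, therefore s − t ≡ 0 (mod 114), i.e. s = t.
Thus φ is injective.
We now compute 61⁻¹ mod 114 explicitly. Euclid's algorithm: 114 = 1·61 + 53, 61 = 1·53 + 8, 53 = 6·8 + 5, 8 = 1·5 + 3, 5 = 1·3 + 2, 3 = 1·2 + 1; back-substituting gives 1 = 43·61 − 23·114, so 61⁻¹ ≡ 43 (mod 114).
Since φ is injective, we compute φ⁻¹(65): solve 61x + 72 ≡ 65 (mod 114), i.e. 61x ≡ 107 (mod 114).
Multiplying by 61⁻¹ = 43 gives x ≡ 43·107 = 4601 = 40·114 + 41 ≡ 41 (mod 114).
Check: φ(41) = 61·41 + 72 = 2573 = 22·114 + 65 ≡ 65 (mod 114).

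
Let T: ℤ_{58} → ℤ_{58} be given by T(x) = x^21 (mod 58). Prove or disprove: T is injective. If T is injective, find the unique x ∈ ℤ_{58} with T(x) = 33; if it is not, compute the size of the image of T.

10

T(4): Repeated squaring mod 58: 4^1 ≡ 4, 4^2 ≡ 4² = 16, 4^4 ≡ 16² = 256 ≡ 24, 4^8 ≡ 24² = 576 ≡ 54, 4^16 ≡ 54² = 2916 ≡ 16. Since 21 = 16 + 4 + 1, 4^21 ≡ 16·24·4: 16·24 = 384 ≡ 36, then 36·4 = 144 ≡ 28. So 4^21 ≡ 28 (mod 58).
T(6): Repeated squaring mod 58: 6^1 ≡ 6, 6^2 ≡ 6² = 36, 6^4 ≡ 36² = 1296 ≡ 20, 6^8 ≡ 20² = 400 ≡ 52, 6^16 ≡ 52² = 2704 ≡ 36. Since 21 = 16 + 4 + 1, 6^21 ≡ 36·20·6: 36·20 = 720 ≡ 24, then 24·6 = 144 ≡ 28. So 6^21 ≡ 28 (mod 58).
So T(4) = T(6) = 28 while 4 ≠ 6, so T is not injective.
Since T is not injective, we determine |image(T)|. Computing x^21 mod 58 for each x (by repeated squaring, reducing mod 58 at every step), the values T(0), T(1), …, T(57) are: 0, 1, 46, 17, 28, 57, 28, 1, 12, 57, 12, 17, 12, 57, 46, 41, 30, 17, 12, 17, 30, 17, 28, 1, 30, 1, 12, 41, 28, 29, 30, 17, 46, 57, 28, 57, 30, 41, 28, 41, 46, 41, 28, 17, 12, 1, 46, 41, 46, 1, 46, 57, 30, 1, 30, 41, 12, 57.
The distinct values are {0, 1, 12, 17, 28, 29, 30, 41, 46, 57}; there are 10 of them.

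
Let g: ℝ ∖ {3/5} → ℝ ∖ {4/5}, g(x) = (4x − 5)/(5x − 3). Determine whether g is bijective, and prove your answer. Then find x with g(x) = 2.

Suppose g(u) = g(v). Cross-multiplying: (4u − 5)(5v − 3) = (4v − 5)(5u − 3).
Expanding both sides and cancelling the symmetric terms leaves 13·(u − v) = 0. Since 13 ≠ 0, u = v. Hence g is injective.
For any y ≠ 4/5, solving y(5x − 3) = 4x − 5 for x gives a well-defined x ≠ 3/5. So g is surjective.
Therefore g is bijective.
Solving g(x) = 2: cross-multiplying gives 4x − 5 = 2(5x − 3), which rearranges to −6x = −1, so x = 1/6.

1/6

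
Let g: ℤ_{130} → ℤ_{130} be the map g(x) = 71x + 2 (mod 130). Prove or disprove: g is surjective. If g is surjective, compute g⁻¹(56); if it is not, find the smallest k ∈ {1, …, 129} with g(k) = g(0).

74

Since gcd(71, 130) = 1, 71 is invertible modulo 130. Euclid's algorithm: 130 = 1·71 + 59, 71 = 1·59 + 12, 59 = 4·12 + 11, 12 = 1·11 + 1; back-substituting gives 1 = 11·71 − 6·130, so 71⁻¹ ≡ 11 (mod 130).
For any y ∈ ℤ_{130}, x = 11(y − 2) mod 130 satisfies g(x) = 71·11(y − 2) + 2 ≡ y (since 71·11 ≡ 1 mod 130). So every y has a preimage.
So g is surjective.
Since g is surjective, we find g⁻¹(56): we need 71x ≡ 56 − 2 ≡ 54 (mod 130). Using 71⁻¹ = 11: x ≡ 11·54 = 594 = 4·130 + 74, so x = 74.
Check: g(74) = 71·74 + 2 = 5256 = 40·130 + 56 ≡ 56 (mod 130).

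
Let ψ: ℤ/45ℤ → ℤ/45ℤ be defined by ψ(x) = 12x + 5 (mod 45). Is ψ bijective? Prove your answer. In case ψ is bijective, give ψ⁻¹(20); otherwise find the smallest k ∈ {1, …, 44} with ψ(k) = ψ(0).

15

We have gcd(12, 45) = 3 > 1. Taking a = 0 and b = 15: ψ(0) = 5 and ψ(15) = 12·15 + 5 = 185 ≡ 5 (mod 45).
So ψ(0) = ψ(15) while 0 ≠ 15, therefore ψ is not injective, hence not bijective.
Since ψ is not bijective, we find the least positive k with ψ(k) = ψ(0): this means 12k ≡ 0 (mod 45), i.e. 45 ∣ 12k. Since gcd(12, 45) = 3, dividing through by 3 this holds exactly when 15 ∣ 4k, and as gcd(4, 15) = 1, exactly when 15 ∣ k.
The smallest positive such k is 15.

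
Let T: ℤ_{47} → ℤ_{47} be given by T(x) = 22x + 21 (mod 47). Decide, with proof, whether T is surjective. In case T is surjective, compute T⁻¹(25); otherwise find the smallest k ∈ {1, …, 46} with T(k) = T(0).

13

Since gcd(22, 47) = 1, 22 is invertible modulo 47. Euclid's algorithm: 47 = 2·22 + 3, 22 = 7·3 + 1; back-substituting gives 1 = 15·22 − 7·47, so 22⁻¹ ≡ 15 (mod 47).
Then y ↦ 15(y − 21) is a two-sided inverse to T, so every y ∈ ℤ_{47} has a preimage.
Thus T is surjective.
Since T is surjective, we find T⁻¹(25): we need 22x ≡ 25 − 21 ≡ 4 (mod 47). Using 22⁻¹ = 15: x ≡ 15·4 = 60 = 1·47 + 13, so x = 13.
Check: T(13) = 22·13 + 21 = 307 = 6·47 + 25 ≡ 25 (mod 47).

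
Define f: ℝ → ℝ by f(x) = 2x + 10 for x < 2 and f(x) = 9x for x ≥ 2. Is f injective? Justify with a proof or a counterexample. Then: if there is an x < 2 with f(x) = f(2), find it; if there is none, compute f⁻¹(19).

19/9

Both pieces are strictly increasing (slopes 2 and 9), so each is injective on its own interval.
The left piece maps (−∞, 2) onto (−∞, 14); the right piece maps [2, ∞) onto [18, ∞).
These images are disjoint, so no value is attained by both pieces. Thus f is injective.
Because the two images are disjoint, no x < 2 has f(x) = f(2), so we compute f⁻¹(19): 19 lies in [18, ∞), so solve 9x = 19: x = (19 − 0)/9 = 19/9.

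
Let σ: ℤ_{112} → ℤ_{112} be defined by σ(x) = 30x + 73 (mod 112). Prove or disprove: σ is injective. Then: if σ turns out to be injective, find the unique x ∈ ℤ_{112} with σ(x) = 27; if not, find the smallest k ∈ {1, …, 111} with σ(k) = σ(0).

We have gcd(30, 112) = 2 > 1. Taking a = 0 and b = 56: σ(0) = 73 and σ(56) = 30·56 + 73 = 1753 ≡ 73 (mod 112).
So σ(0) = σ(56) while 0 ≠ 56, hence σ is not injective.
Since σ is not injective, we find the least positive k with σ(k) = σ(0): this means 30k ≡ 0 (mod 112), i.e. 112 ∣ 30k. Since gcd(30, 112) = 2, dividing through by 2 this holds exactly when 56 ∣ 15k, and as gcd(15, 56) = 1, exactly when 56 ∣ k.
The smallest positive such k is 56.

56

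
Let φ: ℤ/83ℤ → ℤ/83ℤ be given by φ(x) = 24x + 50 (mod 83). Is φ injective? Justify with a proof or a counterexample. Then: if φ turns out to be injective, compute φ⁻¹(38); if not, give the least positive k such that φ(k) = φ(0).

If φ(a) = φ(b), then 24a ≡ 24b (mod 83). Because gcd(24, 83) = 1, we may cancel 24 to get a ≡ b (mod 83).
Hence φ is injective.
We now compute 24⁻¹ mod 83 explicitly. Euclid's algorithm: 83 = 3·24 + 11, 24 = 2·11 + 2, 11 = 5·2 + 1; back-substituting gives 1 = 45·24 − 13·83, so 24⁻¹ ≡ 45 (mod 83).
Since φ is injective, we find φ⁻¹(38): we need 24x ≡ 38 − 50 ≡ 71 (mod 83). Using 24⁻¹ = 45: x ≡ 45·71 = 3195 = 38·83 + 41, so x = 41.
Check: φ(41) = 24·41 + 50 = 1034 = 12·83 + 38 ≡ 38 (mod 83).

41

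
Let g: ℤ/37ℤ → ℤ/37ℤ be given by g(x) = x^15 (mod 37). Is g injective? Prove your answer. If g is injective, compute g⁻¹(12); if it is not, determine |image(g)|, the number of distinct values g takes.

g(3): Repeated squaring mod 37: 3^1 ≡ 3, 3^2 ≡ 3² = 9, 3^4 ≡ 9² = 81 ≡ 7, 3^8 ≡ 7² = 49 ≡ 12. Since 15 = 8 + 4 + 2 + 1, 3^15 ≡ 12·7·9·3: 12·7 = 84 ≡ 10, then 10·9 = 90 ≡ 16, then 16·3 = 48 ≡ 11. So 3^15 ≡ 11 (mod 37).
g(4): Repeated squaring mod 37: 4^1 ≡ 4, 4^2 ≡ 4² = 16, 4^4 ≡ 16² = 256 ≡ 34, 4^8 ≡ 34² = 1156 ≡ 9. Since 15 = 8 + 4 + 2 + 1, 4^15 ≡ 9·34·16·4: 9·34 = 306 ≡ 10, then 10·16 = 160 ≡ 12, then 12·4 = 48 ≡ 11. So 4^15 ≡ 11 (mod 37).
So g(3) = g(4) = 11 while 3 ≠ 4, thus g is not injective.
Since g is not injective, we determine |image(g)|. Computing x^15 mod 37 for each x (by repeated squaring, reducing mod 37 at every step), the values g(0), g(1), …, g(36) are: 0, 1, 23, 11, 11, 29, 31, 26, 31, 10, 1, 36, 10, 29, 6, 23, 10, 14, 8, 29, 23, 27, 14, 31, 8, 27, 1, 36, 27, 6, 11, 6, 8, 26, 26, 14, 36.
The distinct values are {0, 1, 6, 8, 10, 11, 14, 23, 26, 27, 29, 31, 36}; there are 13 of them.

13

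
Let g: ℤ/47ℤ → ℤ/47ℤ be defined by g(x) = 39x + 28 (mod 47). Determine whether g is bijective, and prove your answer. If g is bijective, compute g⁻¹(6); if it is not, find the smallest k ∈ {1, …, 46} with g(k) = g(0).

By definition, injectivity means: for all u, v in the domain, g(u) = g(v) implies u = v.
Suppose g(u) = g(v) in ℤ/47ℤ. Then 39u + 28 ≡ 39v + 28 (mod 47), therefore 39(u − v) ≡ 0 (mod 47).
Since gcd(39, 47) = 1, 39 is invertible modulo 47, therefore u − v ≡ 0 (mod 47), i.e. u = v.
We now compute 39⁻¹ mod 47 explicitly. Euclid's algorithm: 47 = 1·39 + 8, 39 = 4·8 + 7, 8 = 1·7 + 1; back-substituting gives 1 = 41·39 − 34·47, so 39⁻¹ ≡ 41 (mod 47).
For any y ∈ ℤ/47ℤ, x = 41(y − 28) mod 47 satisfies g(x) = 39·41(y − 28) + 28 ≡ y (since 39·41 ≡ 1 mod 47). So every y has a preimage.
Hence g is bijective.
Since g is bijective, we compute g⁻¹(6): solve 39x + 28 ≡ 6 (mod 47), i.e. 39x ≡ 25 (mod 47).
Multiplying by 39⁻¹ = 41 gives x ≡ 41·25 = 1025 = 21·47 + 38 ≡ 38 (mod 47).
Check: g(38) = 39·38 + 28 = 1510 = 32·47 + 6 ≡ 6 (mod 47).

38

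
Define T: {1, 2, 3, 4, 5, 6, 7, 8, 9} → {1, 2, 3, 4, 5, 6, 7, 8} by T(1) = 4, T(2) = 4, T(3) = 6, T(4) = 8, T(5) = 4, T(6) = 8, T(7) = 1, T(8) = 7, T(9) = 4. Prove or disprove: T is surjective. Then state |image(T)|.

5

No element maps to 2, so T is not surjective.
The image of T is {1, 4, 6, 7, 8}, which has 5 elements.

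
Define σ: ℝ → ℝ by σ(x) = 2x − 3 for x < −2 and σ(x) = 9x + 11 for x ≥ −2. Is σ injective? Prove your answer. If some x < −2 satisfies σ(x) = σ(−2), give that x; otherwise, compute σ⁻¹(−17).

Both pieces are strictly increasing (slopes 2 and 9), so each is injective on its own interval.
The left piece maps (−∞, −2) onto (−∞, −7); the right piece maps [−2, ∞) onto [−7, ∞).
These images are disjoint, so no value is attained by both pieces. Thus σ is injective.
Because the two images are disjoint, no x < −2 has σ(x) = σ(−2), so we compute σ⁻¹(−17): −17 lies in (−∞, −7), so solve 2x − 3 = −17: x = (−17 + 3)/2 = −7.

-7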